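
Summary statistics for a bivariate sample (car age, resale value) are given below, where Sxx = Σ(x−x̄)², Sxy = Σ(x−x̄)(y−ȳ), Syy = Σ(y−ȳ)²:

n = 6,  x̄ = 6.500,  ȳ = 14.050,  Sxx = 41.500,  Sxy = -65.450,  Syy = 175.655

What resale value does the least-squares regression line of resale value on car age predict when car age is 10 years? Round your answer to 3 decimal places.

b = Sxy/Sxx = -65.45/41.5 = -1.577108
a = ȳ − b·x̄ = 14.05 − (-1.577108)·6.5 = 24.301205
ŷ(10) = a + b·10 = 24.301205 + (-1.577108)·10 = 8.530120

8.530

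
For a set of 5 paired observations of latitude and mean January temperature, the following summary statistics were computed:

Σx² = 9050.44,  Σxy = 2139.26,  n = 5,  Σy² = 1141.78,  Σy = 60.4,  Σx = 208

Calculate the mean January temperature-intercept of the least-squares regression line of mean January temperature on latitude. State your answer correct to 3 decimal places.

51.142

Sxx = Σx² − (Σx)²/n = 9050.44 − 8652.8 = 397.64
Sxy = Σxy − (Σx)(Σy)/n = 2139.26 − 2512.64 = -373.38
b = Sxy/Sxx = -373.38/397.64 = -0.938990
a = ȳ − b·x̄ = 12.08 − (-0.938990)·41.6 = 51.141986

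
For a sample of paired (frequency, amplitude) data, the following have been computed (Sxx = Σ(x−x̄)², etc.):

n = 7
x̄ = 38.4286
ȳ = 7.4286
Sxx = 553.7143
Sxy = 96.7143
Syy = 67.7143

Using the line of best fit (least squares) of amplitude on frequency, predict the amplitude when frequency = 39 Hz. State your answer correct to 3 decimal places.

7.528

b = Sxy/Sxx = 96.7143/553.7143 = 0.174665
a = ȳ − b·x̄ = 7.4286 − 0.174665·38.4286 = 0.716483
ŷ(39) = a + b·39 = 0.716483 + 0.174665·39 = 7.528403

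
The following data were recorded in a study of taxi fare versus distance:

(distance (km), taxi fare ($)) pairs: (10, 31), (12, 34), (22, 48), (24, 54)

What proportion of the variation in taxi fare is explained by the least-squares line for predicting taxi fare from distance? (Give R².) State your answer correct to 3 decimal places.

0.988

n = 4, Σx = 68, Σy = 167, Σxy = 3070, Σx² = 1304, Σy² = 7337
Sxx = Σx² − (Σx)²/n = 1304 − 1156 = 148
Sxy = Σxy − (Σx)(Σy)/n = 3070 − 2839 = 231
Syy = Σy² − (Σy)²/n = 7337 − 6972.25 = 364.75
R² = Sxy²/(Sxx·Syy) = (231)²/(148·364.75) = 0.988478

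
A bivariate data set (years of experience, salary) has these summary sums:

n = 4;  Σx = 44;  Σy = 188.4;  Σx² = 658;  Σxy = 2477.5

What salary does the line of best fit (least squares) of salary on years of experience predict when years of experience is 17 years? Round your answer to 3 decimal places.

Sxx = Σx² − (Σx)²/n = 658 − 484 = 174
Sxy = Σxy − (Σx)(Σy)/n = 2477.5 − 2072.4 = 405.1
b = Sxy/Sxx = 405.1/174 = 2.328161
a = ȳ − b·x̄ = 47.1 − 2.328161·11 = 21.490230
ŷ(17) = a + b·17 = 21.490230 + 2.328161·17 = 61.068966

61.069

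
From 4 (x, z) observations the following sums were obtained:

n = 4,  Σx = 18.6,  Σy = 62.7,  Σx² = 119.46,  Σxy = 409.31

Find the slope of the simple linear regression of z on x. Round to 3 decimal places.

Sxx = Σx² − (Σx)²/n = 119.46 − 86.49 = 32.97
Sxy = Σxy − (Σx)(Σy)/n = 409.31 − 291.555 = 117.755
b = Sxy/Sxx = 117.755/32.97 = 3.571580

3.572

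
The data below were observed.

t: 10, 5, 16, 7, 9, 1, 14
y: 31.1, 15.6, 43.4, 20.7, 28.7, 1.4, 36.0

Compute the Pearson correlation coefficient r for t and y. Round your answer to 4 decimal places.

n = 7, Σx = 62, Σy = 176.9, Σxy = 1992, Σx² = 708, Σy² = 5644.27
Sxx = Σx² − (Σx)²/n = 708 − 549.142857 = 158.857143
Sxy = Σxy − (Σx)(Σy)/n = 1992 − 1566.828571 = 425.171429
Syy = Σy² − (Σy)²/n = 5644.27 − 4470.515714 = 1173.754286
r = Sxy/√(Sxx·Syy) = 425.171429/√(186459.252245) = 425.171429/431.809278 = 0.984628

0.9846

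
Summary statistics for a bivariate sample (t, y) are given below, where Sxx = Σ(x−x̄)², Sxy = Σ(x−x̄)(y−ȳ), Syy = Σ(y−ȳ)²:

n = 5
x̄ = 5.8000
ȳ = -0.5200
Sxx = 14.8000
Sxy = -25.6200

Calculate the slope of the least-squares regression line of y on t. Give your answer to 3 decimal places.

b = Sxy/Sxx = -25.62/14.8 = -1.731081

-1.731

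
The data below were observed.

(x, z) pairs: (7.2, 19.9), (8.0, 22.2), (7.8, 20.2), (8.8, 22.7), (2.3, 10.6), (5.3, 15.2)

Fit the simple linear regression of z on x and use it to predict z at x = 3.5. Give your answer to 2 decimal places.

12.55

n = 6, Σx = 39.4, Σy = 110.8, Σxy = 783.14, Σx² = 287.5
Sxx = Σx² − (Σx)²/n = 287.5 − 258.726667 = 28.773333
Sxy = Σxy − (Σx)(Σy)/n = 783.14 − 727.586667 = 55.553333
b = Sxy/Sxx = 55.553333/28.773333 = 1.930723
a = ȳ − b·x̄ = 18.466667 − 1.930723·6.566667 = 5.788253
ŷ(3.5) = a + b·3.5 = 5.788253 + 1.930723·3.5 = 12.545783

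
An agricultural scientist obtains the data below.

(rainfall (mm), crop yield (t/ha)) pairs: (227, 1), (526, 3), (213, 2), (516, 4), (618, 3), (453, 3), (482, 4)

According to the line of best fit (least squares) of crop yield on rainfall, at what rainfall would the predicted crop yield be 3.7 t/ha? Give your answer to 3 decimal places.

n = 7, Σx = 3035, Σy = 20, Σxy = 9436, Σx² = 1459287
Sxx = Σx² − (Σx)²/n = 1459287 − 1315889.285714 = 143397.714286
Sxy = Σxy − (Σx)(Σy)/n = 9436 − 8671.428571 = 764.571429
b = Sxy/Sxx = 764.571429/143397.714286 = 0.005332
a = ȳ − b·x̄ = 2.857143 − 0.005332·433.571429 = 0.545416
Set a + b·x = 3.7: x = (3.7 − 0.545416) / 0.005332 = 591.651868

591.652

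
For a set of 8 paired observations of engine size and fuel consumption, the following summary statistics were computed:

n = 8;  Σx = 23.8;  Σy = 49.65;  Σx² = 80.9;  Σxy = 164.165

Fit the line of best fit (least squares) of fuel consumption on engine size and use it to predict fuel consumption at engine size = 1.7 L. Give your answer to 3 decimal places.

Sxx = Σx² − (Σx)²/n = 80.9 − 70.805 = 10.095
Sxy = Σxy − (Σx)(Σy)/n = 164.165 − 147.70875 = 16.45625
b = Sxy/Sxx = 16.45625/10.095 = 1.630139
a = ȳ − b·x̄ = 6.20625 − 1.630139·2.975 = 1.356587
ŷ(1.7) = a + b·1.7 = 1.356587 + 1.630139·1.7 = 4.127823

4.128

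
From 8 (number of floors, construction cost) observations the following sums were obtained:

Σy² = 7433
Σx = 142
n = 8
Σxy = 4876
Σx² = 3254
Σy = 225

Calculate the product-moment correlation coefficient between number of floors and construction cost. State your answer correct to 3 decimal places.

0.980

Sxx = Σx² − (Σx)²/n = 3254 − 2520.5 = 733.5
Sxy = Σxy − (Σx)(Σy)/n = 4876 − 3993.75 = 882.25
Syy = Σy² − (Σy)²/n = 7433 − 6328.125 = 1104.875
r = Sxy/√(Sxx·Syy) = 882.25/√(810425.8125) = 882.25/900.236531 = 0.980020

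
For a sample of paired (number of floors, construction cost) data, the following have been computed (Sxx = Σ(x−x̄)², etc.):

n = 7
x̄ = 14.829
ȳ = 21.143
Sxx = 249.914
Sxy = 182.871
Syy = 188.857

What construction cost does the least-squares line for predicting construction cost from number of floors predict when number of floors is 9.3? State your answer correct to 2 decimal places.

b = Sxy/Sxx = 182.871/249.914 = 0.731736
a = ȳ − b·x̄ = 21.143 − 0.731736·14.829 = 10.292091
ŷ(9.3) = a + b·9.3 = 10.292091 + 0.731736·9.3 = 17.097233

17.10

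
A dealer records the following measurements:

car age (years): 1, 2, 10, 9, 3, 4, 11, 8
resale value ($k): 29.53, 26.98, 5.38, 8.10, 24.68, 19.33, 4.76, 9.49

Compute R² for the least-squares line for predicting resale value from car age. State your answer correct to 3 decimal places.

n = 8, Σx = 48, Σy = 128.25, Σxy = 489.83, Σx² = 396, Σy² = 2789.9647
Sxx = Σx² − (Σx)²/n = 396 − 288 = 108
Sxy = Σxy − (Σx)(Σy)/n = 489.83 − 769.5 = -279.67
Syy = Σy² − (Σy)²/n = 2789.9647 − 2056.007812 = 733.956887
R² = Sxy²/(Sxx·Syy) = (-279.67)²/(108·733.956887) = 0.986728

0.987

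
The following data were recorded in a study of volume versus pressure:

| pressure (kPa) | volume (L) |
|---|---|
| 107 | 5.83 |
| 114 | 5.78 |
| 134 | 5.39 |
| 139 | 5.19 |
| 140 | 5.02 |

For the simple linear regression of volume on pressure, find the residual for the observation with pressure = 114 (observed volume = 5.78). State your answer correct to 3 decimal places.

0.049

n = 5, Σx = 634, Σy = 27.21, Σxy = 3429.2, Σx² = 81322
Sxx = Σx² − (Σx)²/n = 81322 − 80391.2 = 930.8
Sxy = Σxy − (Σx)(Σy)/n = 3429.2 − 3450.228 = -21.028
b = Sxy/Sxx = -21.028/930.8 = -0.022591
a = ȳ − b·x̄ = 5.442 − (-0.022591)·126.8 = 8.306579
ŷ(114) = 8.306579 + (-0.022591)·114 = 5.731169
residual = y − ŷ = 5.78 − 5.731169 = 0.048831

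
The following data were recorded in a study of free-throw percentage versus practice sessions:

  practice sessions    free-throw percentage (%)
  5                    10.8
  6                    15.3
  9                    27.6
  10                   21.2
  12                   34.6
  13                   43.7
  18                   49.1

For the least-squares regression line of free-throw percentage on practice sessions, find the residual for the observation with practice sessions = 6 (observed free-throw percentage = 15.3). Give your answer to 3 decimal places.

0.079

n = 7, Σx = 73, Σy = 202.3, Σxy = 2473.3, Σx² = 879
Sxx = Σx² − (Σx)²/n = 879 − 761.285714 = 117.714286
Sxy = Σxy − (Σx)(Σy)/n = 2473.3 − 2109.7 = 363.6
b = Sxy/Sxx = 363.6/117.714286 = 3.088835
a = ȳ − b·x̄ = 28.9 − 3.088835·10.428571 = -3.312136
ŷ(6) = -3.312136 + 3.088835·6 = 15.220874
residual = y − ŷ = 15.3 − 15.220874 = 0.079126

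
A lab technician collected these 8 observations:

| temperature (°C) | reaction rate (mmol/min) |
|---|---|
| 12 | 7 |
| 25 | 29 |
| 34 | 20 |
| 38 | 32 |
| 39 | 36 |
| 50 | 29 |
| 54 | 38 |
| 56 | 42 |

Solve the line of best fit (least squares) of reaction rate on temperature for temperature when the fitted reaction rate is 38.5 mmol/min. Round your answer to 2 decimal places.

53.46

n = 8, Σx = 308, Σy = 233, Σxy = 9963, Σx² = 13442
Sxx = Σx² − (Σx)²/n = 13442 − 11858 = 1584
Sxy = Σxy − (Σx)(Σy)/n = 9963 − 8970.5 = 992.5
b = Sxy/Sxx = 992.5/1584 = 0.626578
a = ȳ − b·x̄ = 29.125 − 0.626578·38.5 = 5.001736
Set a + b·x = 38.5: x = (38.5 − 5.001736) / 0.626578 = 53.462217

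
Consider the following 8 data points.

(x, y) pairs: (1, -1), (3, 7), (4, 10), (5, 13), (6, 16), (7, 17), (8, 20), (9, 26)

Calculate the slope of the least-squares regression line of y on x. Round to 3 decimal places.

n = 8, Σx = 43, Σy = 108, Σxy = 734, Σx² = 281
Sxx = Σx² − (Σx)²/n = 281 − 231.125 = 49.875
Sxy = Σxy − (Σx)(Σy)/n = 734 − 580.5 = 153.5
b = Sxy/Sxx = 153.5/49.875 = 3.077694

3.078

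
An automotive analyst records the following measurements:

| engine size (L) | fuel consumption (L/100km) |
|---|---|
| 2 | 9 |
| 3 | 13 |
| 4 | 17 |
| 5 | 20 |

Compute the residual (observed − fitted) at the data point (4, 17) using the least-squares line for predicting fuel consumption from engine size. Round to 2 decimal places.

n = 4, Σx = 14, Σy = 59, Σxy = 225, Σx² = 54
Sxx = Σx² − (Σx)²/n = 54 − 49 = 5
Sxy = Σxy − (Σx)(Σy)/n = 225 − 206.5 = 18.5
b = Sxy/Sxx = 18.5/5 = 3.7
a = ȳ − b·x̄ = 14.75 − 3.7·3.5 = 1.8
ŷ(4) = 1.8 + 3.7·4 = 16.6
residual = y − ŷ = 17 − 16.6 = 0.4

0.40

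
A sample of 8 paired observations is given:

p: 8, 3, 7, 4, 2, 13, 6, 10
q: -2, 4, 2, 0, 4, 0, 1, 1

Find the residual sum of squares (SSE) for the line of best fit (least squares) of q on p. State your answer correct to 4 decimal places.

n = 8, Σx = 53, Σy = 10, Σxy = 34, Σx² = 447, Σy² = 42
Sxx = Σx² − (Σx)²/n = 447 − 351.125 = 95.875
Sxy = Σxy − (Σx)(Σy)/n = 34 − 66.25 = -32.25
Syy = Σy² − (Σy)²/n = 42 − 12.5 = 29.5
b = Sxy/Sxx = -32.25/95.875 = -0.336375
SSE = Syy − b·Sxy = 29.5 − (-0.336375)·(-32.25) = 18.651890

18.6519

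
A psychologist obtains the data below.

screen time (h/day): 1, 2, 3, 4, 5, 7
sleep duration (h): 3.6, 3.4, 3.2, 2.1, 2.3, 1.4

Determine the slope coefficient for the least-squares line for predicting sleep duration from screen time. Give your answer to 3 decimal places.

-0.384

n = 6, Σx = 22, Σy = 16, Σxy = 49.7, Σx² = 104
Sxx = Σx² − (Σx)²/n = 104 − 80.666667 = 23.333333
Sxy = Σxy − (Σx)(Σy)/n = 49.7 − 58.666667 = -8.966667
b = Sxy/Sxx = -8.966667/23.333333 = -0.384286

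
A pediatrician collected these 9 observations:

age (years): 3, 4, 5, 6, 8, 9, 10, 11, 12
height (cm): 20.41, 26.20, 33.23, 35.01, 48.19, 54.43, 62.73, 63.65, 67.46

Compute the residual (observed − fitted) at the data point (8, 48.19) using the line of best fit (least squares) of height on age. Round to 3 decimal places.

n = 9, Σx = 68, Σy = 411.31, Σxy = 3554.6, Σx² = 596
Sxx = Σx² − (Σx)²/n = 596 − 513.777778 = 82.222222
Sxy = Σxy − (Σx)(Σy)/n = 3554.6 − 3107.675556 = 446.924444
b = Sxy/Sxx = 446.924444/82.222222 = 5.435568
a = ȳ − b·x̄ = 45.701111 − 5.435568·7.555556 = 4.632378
ŷ(8) = 4.632378 + 5.435568·8 = 48.116919
residual = y − ŷ = 48.19 − 48.116919 = 0.073081

0.073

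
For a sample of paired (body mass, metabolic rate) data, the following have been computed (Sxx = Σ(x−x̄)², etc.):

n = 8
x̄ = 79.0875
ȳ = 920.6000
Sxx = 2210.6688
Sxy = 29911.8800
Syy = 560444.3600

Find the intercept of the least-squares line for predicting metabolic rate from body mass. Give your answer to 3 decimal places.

b = Sxy/Sxx = 29911.88/2210.6688 = 13.530693
a = ȳ − b·x̄ = 920.6 − 13.530693·79.0875 = -149.508652

-149.509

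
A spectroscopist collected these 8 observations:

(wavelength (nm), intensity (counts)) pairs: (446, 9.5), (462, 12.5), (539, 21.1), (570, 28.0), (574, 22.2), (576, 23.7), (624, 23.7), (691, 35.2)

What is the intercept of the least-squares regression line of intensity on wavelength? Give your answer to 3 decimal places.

-31.764

n = 8, Σx = 4482, Σy = 175.9, Σxy = 102850.9, Σx² = 2555890
Sxx = Σx² − (Σx)²/n = 2555890 − 2511040.5 = 44849.5
Sxy = Σxy − (Σx)(Σy)/n = 102850.9 − 98547.975 = 4302.925
b = Sxy/Sxx = 4302.925/44849.5 = 0.095941
a = ȳ − b·x̄ = 21.9875 − 0.095941·560.25 = -31.763684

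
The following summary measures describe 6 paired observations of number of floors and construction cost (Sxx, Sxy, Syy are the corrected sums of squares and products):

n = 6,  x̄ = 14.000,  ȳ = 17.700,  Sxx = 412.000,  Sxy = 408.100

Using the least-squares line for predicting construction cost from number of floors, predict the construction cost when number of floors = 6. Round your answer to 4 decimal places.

b = Sxy/Sxx = 408.1/412 = 0.990534
a = ȳ − b·x̄ = 17.7 − 0.990534·14 = 3.832524
ŷ(6) = a + b·6 = 3.832524 + 0.990534·6 = 9.775728

9.7757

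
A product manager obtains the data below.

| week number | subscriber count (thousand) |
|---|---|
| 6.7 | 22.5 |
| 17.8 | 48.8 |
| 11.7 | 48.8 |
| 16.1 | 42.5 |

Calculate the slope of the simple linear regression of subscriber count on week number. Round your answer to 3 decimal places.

2.008

n = 4, Σx = 52.3, Σy = 162.6, Σxy = 2274.6, Σx² = 757.83
Sxx = Σx² − (Σx)²/n = 757.83 − 683.8225 = 74.0075
Sxy = Σxy − (Σx)(Σy)/n = 2274.6 − 2125.995 = 148.605
b = Sxy/Sxx = 148.605/74.0075 = 2.007972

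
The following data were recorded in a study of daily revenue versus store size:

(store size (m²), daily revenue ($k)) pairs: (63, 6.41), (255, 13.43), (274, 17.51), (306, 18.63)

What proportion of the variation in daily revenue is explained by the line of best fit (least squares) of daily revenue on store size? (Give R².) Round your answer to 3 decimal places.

0.935

n = 4, Σx = 898, Σy = 55.98, Σxy = 14327, Σx² = 237706, Σy² = 875.13
Sxx = Σx² − (Σx)²/n = 237706 − 201601 = 36105
Sxy = Σxy − (Σx)(Σy)/n = 14327 − 12567.51 = 1759.49
Syy = Σy² − (Σy)²/n = 875.13 − 783.4401 = 91.6899
R² = Sxy²/(Sxx·Syy) = (1759.49)²/(36105·91.6899) = 0.935157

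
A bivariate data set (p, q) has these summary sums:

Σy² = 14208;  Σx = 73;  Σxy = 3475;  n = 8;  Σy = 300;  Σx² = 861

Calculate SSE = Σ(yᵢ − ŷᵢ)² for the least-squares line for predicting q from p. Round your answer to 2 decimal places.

166.95

Sxx = Σx² − (Σx)²/n = 861 − 666.125 = 194.875
Sxy = Σxy − (Σx)(Σy)/n = 3475 − 2737.5 = 737.5
Syy = Σy² − (Σy)²/n = 14208 − 11250 = 2958
b = Sxy/Sxx = 737.5/194.875 = 3.784477
SSE = Syy − b·Sxy = 2958 − 3.784477·737.5 = 166.948044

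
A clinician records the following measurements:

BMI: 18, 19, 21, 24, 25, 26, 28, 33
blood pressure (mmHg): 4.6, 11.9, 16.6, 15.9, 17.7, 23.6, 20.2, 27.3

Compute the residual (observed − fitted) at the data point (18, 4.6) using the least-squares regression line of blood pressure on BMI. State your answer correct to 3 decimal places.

-4.606

n = 8, Σx = 194, Σy = 137.8, Σxy = 3561.7, Σx² = 4876
Sxx = Σx² − (Σx)²/n = 4876 − 4704.5 = 171.5
Sxy = Σxy − (Σx)(Σy)/n = 3561.7 − 3341.65 = 220.05
b = Sxy/Sxx = 220.05/171.5 = 1.283090
a = ȳ − b·x̄ = 17.225 − 1.283090·24.25 = -13.889942
ŷ(18) = -13.889942 + 1.283090·18 = 9.205685
residual = y − ŷ = 4.6 − 9.205685 = -4.605685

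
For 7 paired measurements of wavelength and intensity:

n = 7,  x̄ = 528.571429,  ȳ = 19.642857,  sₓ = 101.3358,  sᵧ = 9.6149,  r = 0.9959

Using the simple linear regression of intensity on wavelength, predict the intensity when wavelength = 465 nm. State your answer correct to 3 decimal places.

b = r · sᵧ/sₓ = 0.9959 · 9.6149/101.3358 = 0.094493
a = ȳ − b·x̄ = 19.642857 − 0.094493·528.571429 = -30.303209
ŷ(465) = a + b·465 = -30.303209 + 0.094493·465 = 13.635830

13.636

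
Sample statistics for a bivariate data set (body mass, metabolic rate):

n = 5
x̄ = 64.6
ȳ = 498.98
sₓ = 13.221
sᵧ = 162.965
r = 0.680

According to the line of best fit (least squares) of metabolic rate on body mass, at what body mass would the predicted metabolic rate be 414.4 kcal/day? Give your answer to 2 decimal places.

b = r · sᵧ/sₓ = 0.68 · 162.965/13.221 = 8.381832
a = ȳ − b·x̄ = 498.98 − 8.381832·64.6 = -42.486343
Set a + b·x = 414.4: x = (414.4 − (-42.486343)) / 8.381832 = 54.509127

54.51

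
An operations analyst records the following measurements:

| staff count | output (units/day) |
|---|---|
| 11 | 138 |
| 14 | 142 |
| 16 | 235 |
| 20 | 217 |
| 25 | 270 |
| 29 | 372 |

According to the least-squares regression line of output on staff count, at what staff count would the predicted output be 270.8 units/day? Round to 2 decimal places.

n = 6, Σx = 115, Σy = 1374, Σxy = 29144, Σx² = 2439
Sxx = Σx² − (Σx)²/n = 2439 − 2204.166667 = 234.833333
Sxy = Σxy − (Σx)(Σy)/n = 29144 − 26335 = 2809
b = Sxy/Sxx = 2809/234.833333 = 11.961675
a = ȳ − b·x̄ = 229 − 11.961675·19.166667 = -0.265436
Set a + b·x = 270.8: x = (270.8 − (-0.265436)) / 11.961675 = 22.661161

22.66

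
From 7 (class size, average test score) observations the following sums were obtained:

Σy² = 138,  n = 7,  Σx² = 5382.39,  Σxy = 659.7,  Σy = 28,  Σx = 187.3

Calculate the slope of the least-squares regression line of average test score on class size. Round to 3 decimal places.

-0.241

Sxx = Σx² − (Σx)²/n = 5382.39 − 5011.612857 = 370.777143
Sxy = Σxy − (Σx)(Σy)/n = 659.7 − 749.2 = -89.5
b = Sxy/Sxx = -89.5/370.777143 = -0.241385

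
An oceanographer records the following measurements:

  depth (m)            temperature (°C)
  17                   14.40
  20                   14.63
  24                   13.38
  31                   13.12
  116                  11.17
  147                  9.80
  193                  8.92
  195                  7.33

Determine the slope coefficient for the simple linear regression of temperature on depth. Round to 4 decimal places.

-0.0336

n = 8, Σx = 743, Σy = 92.75, Σxy = 7152.47, Σx² = 112565
Sxx = Σx² − (Σx)²/n = 112565 − 69006.125 = 43558.875
Sxy = Σxy − (Σx)(Σy)/n = 7152.47 − 8614.15625 = -1461.68625
b = Sxy/Sxx = -1461.68625/43558.875 = -0.033557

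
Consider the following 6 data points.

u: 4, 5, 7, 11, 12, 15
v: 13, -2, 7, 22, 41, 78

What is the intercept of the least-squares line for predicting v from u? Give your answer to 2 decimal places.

n = 6, Σx = 54, Σy = 159, Σxy = 1995, Σx² = 580
Sxx = Σx² − (Σx)²/n = 580 − 486 = 94
Sxy = Σxy − (Σx)(Σy)/n = 1995 − 1431 = 564
b = Sxy/Sxx = 564/94 = 6
a = ȳ − b·x̄ = 26.5 − 6·9 = -27.5

-27.50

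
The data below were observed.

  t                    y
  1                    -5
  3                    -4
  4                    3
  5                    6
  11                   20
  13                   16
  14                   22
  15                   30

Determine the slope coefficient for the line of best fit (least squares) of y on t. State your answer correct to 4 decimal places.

n = 8, Σx = 66, Σy = 88, Σxy = 1211, Σx² = 762
Sxx = Σx² − (Σx)²/n = 762 − 544.5 = 217.5
Sxy = Σxy − (Σx)(Σy)/n = 1211 − 726 = 485
b = Sxy/Sxx = 485/217.5 = 2.229885

2.2299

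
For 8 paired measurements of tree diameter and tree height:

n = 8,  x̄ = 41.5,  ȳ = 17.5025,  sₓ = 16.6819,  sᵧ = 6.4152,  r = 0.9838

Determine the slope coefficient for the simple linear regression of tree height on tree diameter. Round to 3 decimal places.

b = r · sᵧ/sₓ = 0.9838 · 6.4152/16.6819 = 0.378331

0.378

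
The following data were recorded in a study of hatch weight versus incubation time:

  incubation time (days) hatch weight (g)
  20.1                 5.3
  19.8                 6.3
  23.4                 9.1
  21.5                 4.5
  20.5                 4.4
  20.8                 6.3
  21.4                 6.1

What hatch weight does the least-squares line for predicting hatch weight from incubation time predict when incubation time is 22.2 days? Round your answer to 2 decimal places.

n = 7, Σx = 147.5, Σy = 42, Σxy = 892.74, Σx² = 3116.71
Sxx = Σx² − (Σx)²/n = 3116.71 − 3108.035714 = 8.674286
Sxy = Σxy − (Σx)(Σy)/n = 892.74 − 885 = 7.74
b = Sxy/Sxx = 7.74/8.674286 = 0.892292
a = ȳ − b·x̄ = 6 − 0.892292·21.071429 = -12.801877
ŷ(22.2) = a + b·22.2 = -12.801877 + 0.892292·22.2 = 7.007016

7.01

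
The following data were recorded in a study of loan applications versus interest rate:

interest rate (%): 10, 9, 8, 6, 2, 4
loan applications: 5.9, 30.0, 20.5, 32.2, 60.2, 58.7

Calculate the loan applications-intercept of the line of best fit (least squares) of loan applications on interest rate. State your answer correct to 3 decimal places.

n = 6, Σx = 39, Σy = 207.5, Σxy = 1041.4, Σx² = 301
Sxx = Σx² − (Σx)²/n = 301 − 253.5 = 47.5
Sxy = Σxy − (Σx)(Σy)/n = 1041.4 − 1348.75 = -307.35
b = Sxy/Sxx = -307.35/47.5 = -6.470526
a = ȳ − b·x̄ = 34.583333 − (-6.470526)·6.5 = 76.641754

76.642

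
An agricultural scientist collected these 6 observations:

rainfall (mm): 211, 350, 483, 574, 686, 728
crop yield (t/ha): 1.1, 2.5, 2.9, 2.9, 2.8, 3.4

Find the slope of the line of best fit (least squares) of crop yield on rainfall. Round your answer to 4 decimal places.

0.0035

n = 6, Σx = 3032, Σy = 15.6, Σxy = 8568.4, Σx² = 1730366
Sxx = Σx² − (Σx)²/n = 1730366 − 1532170.666667 = 198195.333333
Sxy = Σxy − (Σx)(Σy)/n = 8568.4 − 7883.2 = 685.2
b = Sxy/Sxx = 685.2/198195.333333 = 0.003457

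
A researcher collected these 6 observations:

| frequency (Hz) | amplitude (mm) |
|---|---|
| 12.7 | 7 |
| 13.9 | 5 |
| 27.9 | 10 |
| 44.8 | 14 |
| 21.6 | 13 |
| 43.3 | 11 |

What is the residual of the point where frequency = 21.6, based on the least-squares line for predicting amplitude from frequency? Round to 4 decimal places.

4.0491

n = 6, Σx = 164.2, Σy = 60, Σxy = 1821.7, Σx² = 5481.4
Sxx = Σx² − (Σx)²/n = 5481.4 − 4493.606667 = 987.793333
Sxy = Σxy − (Σx)(Σy)/n = 1821.7 − 1642 = 179.7
b = Sxy/Sxx = 179.7/987.793333 = 0.181921
a = ȳ − b·x̄ = 10 − 0.181921·27.366667 = 5.021438
ŷ(21.6) = 5.021438 + 0.181921·21.6 = 8.950924
residual = y − ŷ = 13 − 8.950924 = 4.049076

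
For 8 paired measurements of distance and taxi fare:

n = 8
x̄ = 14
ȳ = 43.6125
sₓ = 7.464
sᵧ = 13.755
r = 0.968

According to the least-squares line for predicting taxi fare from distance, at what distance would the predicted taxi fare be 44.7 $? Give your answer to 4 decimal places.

b = r · sᵧ/sₓ = 0.968 · 13.755/7.464 = 1.783875
a = ȳ − b·x̄ = 43.6125 − 1.783875·14 = 18.638256
Set a + b·x = 44.7: x = (44.7 − 18.638256) / 1.783875 = 14.609628

14.6096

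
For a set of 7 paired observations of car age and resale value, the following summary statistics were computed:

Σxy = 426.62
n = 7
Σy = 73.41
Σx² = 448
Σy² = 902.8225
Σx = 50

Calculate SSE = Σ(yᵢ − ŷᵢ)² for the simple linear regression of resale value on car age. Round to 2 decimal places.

Sxx = Σx² − (Σx)²/n = 448 − 357.142857 = 90.857143
Sxy = Σxy − (Σx)(Σy)/n = 426.62 − 524.357143 = -97.737143
Syy = Σy² − (Σy)²/n = 902.8225 − 769.861157 = 132.961343
b = Sxy/Sxx = -97.737143/90.857143 = -1.075723
SSE = Syy − b·Sxy = 132.961343 − (-1.075723)·(-97.737143) = 27.823224

27.82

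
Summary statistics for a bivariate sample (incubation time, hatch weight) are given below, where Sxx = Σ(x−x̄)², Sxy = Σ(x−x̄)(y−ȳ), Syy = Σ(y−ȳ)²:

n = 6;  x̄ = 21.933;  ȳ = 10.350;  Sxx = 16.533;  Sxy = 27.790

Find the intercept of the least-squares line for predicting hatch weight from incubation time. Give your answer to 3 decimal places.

b = Sxy/Sxx = 27.79/16.533 = 1.680881
a = ȳ − b·x̄ = 10.35 − 1.680881·21.933 = -26.516756

-26.517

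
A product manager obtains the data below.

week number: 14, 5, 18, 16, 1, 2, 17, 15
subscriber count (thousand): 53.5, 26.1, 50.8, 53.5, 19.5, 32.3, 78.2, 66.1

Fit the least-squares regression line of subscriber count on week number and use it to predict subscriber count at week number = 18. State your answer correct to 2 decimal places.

64.90

n = 8, Σx = 88, Σy = 380, Σxy = 5054.9, Σx² = 1320
Sxx = Σx² − (Σx)²/n = 1320 − 968 = 352
Sxy = Σxy − (Σx)(Σy)/n = 5054.9 − 4180 = 874.9
b = Sxy/Sxx = 874.9/352 = 2.485511
a = ȳ − b·x̄ = 47.5 − 2.485511·11 = 20.159375
ŷ(18) = a + b·18 = 20.159375 + 2.485511·18 = 64.898580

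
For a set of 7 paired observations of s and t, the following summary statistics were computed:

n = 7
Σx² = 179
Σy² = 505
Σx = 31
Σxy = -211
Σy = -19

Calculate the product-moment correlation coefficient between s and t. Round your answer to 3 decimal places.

-0.922

Sxx = Σx² − (Σx)²/n = 179 − 137.285714 = 41.714286
Sxy = Σxy − (Σx)(Σy)/n = -211 − (-84.142857) = -126.857143
Syy = Σy² − (Σy)²/n = 505 − 51.571429 = 453.428571
r = Sxy/√(Sxx·Syy) = -126.857143/√(18914.448980) = -126.857143/137.529811 = -0.922397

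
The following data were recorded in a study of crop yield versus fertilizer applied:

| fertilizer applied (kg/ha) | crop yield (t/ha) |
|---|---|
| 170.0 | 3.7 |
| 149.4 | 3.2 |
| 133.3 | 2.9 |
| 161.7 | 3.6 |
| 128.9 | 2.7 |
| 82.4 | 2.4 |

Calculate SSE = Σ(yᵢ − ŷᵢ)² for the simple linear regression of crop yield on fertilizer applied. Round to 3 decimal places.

n = 6, Σx = 825.7, Σy = 18.5, Σxy = 2621.56, Σx² = 118541.11, Σy² = 58.35
Sxx = Σx² − (Σx)²/n = 118541.11 − 113630.081667 = 4911.028333
Sxy = Σxy − (Σx)(Σy)/n = 2621.56 − 2545.908333 = 75.651667
Syy = Σy² − (Σy)²/n = 58.35 − 57.041667 = 1.308333
b = Sxy/Sxx = 75.651667/4911.028333 = 0.015404
SSE = Syy − b·Sxy = 1.308333 − 0.015404·75.651667 = 0.142961

0.143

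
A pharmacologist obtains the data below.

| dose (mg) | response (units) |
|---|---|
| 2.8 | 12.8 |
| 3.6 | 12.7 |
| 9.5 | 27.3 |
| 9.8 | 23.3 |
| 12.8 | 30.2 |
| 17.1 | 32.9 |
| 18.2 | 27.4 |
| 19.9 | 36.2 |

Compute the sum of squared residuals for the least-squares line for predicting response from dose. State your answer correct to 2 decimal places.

n = 8, Σx = 93.7, Σy = 202.8, Σxy = 2737.46, Σx² = 1390.59, Σy² = 5668.96
Sxx = Σx² − (Σx)²/n = 1390.59 − 1097.46125 = 293.12875
Sxy = Σxy − (Σx)(Σy)/n = 2737.46 − 2375.295 = 362.165
Syy = Σy² − (Σy)²/n = 5668.96 − 5140.98 = 527.98
b = Sxy/Sxx = 362.165/293.12875 = 1.235515
SSE = Syy − b·Sxy = 527.98 − 1.235515·362.165 = 80.519670

80.52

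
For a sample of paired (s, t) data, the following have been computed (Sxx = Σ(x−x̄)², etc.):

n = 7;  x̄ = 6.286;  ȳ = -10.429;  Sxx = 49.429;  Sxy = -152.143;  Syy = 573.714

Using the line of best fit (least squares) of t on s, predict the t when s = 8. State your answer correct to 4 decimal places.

b = Sxy/Sxx = -152.143/49.429 = -3.078011
a = ȳ − b·x̄ = -10.429 − (-3.078011)·6.286 = 8.919376
ŷ(8) = a + b·8 = 8.919376 + (-3.078011)·8 = -15.704711

-15.7047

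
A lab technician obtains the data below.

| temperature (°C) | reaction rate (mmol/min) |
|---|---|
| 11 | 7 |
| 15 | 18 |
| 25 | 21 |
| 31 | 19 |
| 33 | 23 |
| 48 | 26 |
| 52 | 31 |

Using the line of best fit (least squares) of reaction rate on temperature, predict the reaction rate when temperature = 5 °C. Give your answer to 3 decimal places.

9.414

n = 7, Σx = 215, Σy = 145, Σxy = 5080, Σx² = 8029
Sxx = Σx² − (Σx)²/n = 8029 − 6603.571429 = 1425.428571
Sxy = Σxy − (Σx)(Σy)/n = 5080 − 4453.571429 = 626.428571
b = Sxy/Sxx = 626.428571/1425.428571 = 0.439467
a = ȳ − b·x̄ = 20.714286 − 0.439467·30.714286 = 7.216376
ŷ(5) = a + b·5 = 7.216376 + 0.439467·5 = 9.413710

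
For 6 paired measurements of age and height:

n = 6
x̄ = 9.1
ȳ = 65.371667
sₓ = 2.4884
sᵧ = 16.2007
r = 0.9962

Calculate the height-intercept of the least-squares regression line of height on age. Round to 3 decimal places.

b = r · sᵧ/sₓ = 0.9962 · 16.2007/2.4884 = 6.485749
a = ȳ − b·x̄ = 65.371667 − 6.485749·9.1 = 6.351353

6.351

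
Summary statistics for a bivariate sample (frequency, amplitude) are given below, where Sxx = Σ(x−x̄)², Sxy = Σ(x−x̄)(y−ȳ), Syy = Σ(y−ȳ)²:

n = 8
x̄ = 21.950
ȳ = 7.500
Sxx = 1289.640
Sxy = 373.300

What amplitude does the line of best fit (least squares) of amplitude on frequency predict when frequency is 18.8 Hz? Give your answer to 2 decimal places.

6.59

b = Sxy/Sxx = 373.3/1289.64 = 0.289461
a = ȳ − b·x̄ = 7.5 − 0.289461·21.95 = 1.146339
ŷ(18.8) = a + b·18.8 = 1.146339 + 0.289461·18.8 = 6.588199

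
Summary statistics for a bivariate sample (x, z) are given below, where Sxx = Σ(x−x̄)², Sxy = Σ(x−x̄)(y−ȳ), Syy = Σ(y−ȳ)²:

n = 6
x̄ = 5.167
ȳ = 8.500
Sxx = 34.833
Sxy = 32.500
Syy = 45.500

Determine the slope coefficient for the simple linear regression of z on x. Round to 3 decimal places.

0.933

b = Sxy/Sxx = 32.5/34.833 = 0.933023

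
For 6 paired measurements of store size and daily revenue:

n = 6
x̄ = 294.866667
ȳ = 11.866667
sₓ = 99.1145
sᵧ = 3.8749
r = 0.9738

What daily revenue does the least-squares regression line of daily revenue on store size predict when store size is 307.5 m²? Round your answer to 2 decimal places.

b = r · sᵧ/sₓ = 0.9738 · 3.8749/99.1145 = 0.038071
a = ȳ − b·x̄ = 11.866667 − 0.038071·294.866667 = 0.640829
ŷ(307.5) = a + b·307.5 = 0.640829 + 0.038071·307.5 = 12.347629

12.35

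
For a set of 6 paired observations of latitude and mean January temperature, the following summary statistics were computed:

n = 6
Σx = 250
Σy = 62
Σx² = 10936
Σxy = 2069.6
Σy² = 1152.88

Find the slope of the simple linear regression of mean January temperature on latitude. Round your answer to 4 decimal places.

Sxx = Σx² − (Σx)²/n = 10936 − 10416.666667 = 519.333333
Sxy = Σxy − (Σx)(Σy)/n = 2069.6 − 2583.333333 = -513.733333
b = Sxy/Sxx = -513.733333/519.333333 = -0.989217

-0.9892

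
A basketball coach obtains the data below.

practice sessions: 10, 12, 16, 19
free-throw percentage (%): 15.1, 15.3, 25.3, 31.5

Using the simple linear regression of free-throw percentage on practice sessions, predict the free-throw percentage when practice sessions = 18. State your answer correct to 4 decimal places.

n = 4, Σx = 57, Σy = 87.2, Σxy = 1337.9, Σx² = 861
Sxx = Σx² − (Σx)²/n = 861 − 812.25 = 48.75
Sxy = Σxy − (Σx)(Σy)/n = 1337.9 − 1242.6 = 95.3
b = Sxy/Sxx = 95.3/48.75 = 1.954872
a = ȳ − b·x̄ = 21.8 − 1.954872·14.25 = -6.056923
ŷ(18) = a + b·18 = -6.056923 + 1.954872·18 = 29.130769

29.1308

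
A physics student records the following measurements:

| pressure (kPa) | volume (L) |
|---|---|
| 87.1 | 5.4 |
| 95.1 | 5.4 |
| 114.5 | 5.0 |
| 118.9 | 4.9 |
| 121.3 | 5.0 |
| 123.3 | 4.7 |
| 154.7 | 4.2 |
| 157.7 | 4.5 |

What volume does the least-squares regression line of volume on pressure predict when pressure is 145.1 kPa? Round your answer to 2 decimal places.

n = 8, Σx = 972.6, Σy = 39.1, Σxy = 4684.39, Σx² = 122595.84
Sxx = Σx² − (Σx)²/n = 122595.84 − 118243.845 = 4351.995
Sxy = Σxy − (Σx)(Σy)/n = 4684.39 − 4753.5825 = -69.1925
b = Sxy/Sxx = -69.1925/4351.995 = -0.015899
a = ȳ − b·x̄ = 4.8875 − (-0.015899)·121.575 = 6.820425
ŷ(145.1) = a + b·145.1 = 6.820425 + (-0.015899)·145.1 = 4.513475

4.51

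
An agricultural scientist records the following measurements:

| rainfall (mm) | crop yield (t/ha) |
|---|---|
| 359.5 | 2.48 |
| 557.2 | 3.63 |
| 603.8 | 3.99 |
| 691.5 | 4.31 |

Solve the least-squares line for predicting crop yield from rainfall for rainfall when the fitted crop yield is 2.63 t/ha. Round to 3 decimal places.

381.074

n = 4, Σx = 2212, Σy = 14.41, Σxy = 8303.723, Σx² = 1282458.78
Sxx = Σx² − (Σx)²/n = 1282458.78 − 1223236 = 59222.78
Sxy = Σxy − (Σx)(Σy)/n = 8303.723 − 7968.73 = 334.993
b = Sxy/Sxx = 334.993/59222.78 = 0.005656
a = ȳ − b·x̄ = 3.6025 − 0.005656·553 = 0.474462
Set a + b·x = 2.63: x = (2.63 − 0.474462) / 0.005656 = 381.073561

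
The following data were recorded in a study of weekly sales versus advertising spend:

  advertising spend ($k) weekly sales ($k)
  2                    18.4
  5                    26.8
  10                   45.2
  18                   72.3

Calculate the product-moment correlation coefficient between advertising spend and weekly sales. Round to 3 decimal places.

n = 4, Σx = 35, Σy = 162.7, Σxy = 1924.2, Σx² = 453, Σy² = 8327.13
Sxx = Σx² − (Σx)²/n = 453 − 306.25 = 146.75
Sxy = Σxy − (Σx)(Σy)/n = 1924.2 − 1423.625 = 500.575
Syy = Σy² − (Σy)²/n = 8327.13 − 6617.8225 = 1709.3075
r = Sxy/√(Sxx·Syy) = 500.575/√(250840.875625) = 500.575/500.840170 = 0.999471

0.999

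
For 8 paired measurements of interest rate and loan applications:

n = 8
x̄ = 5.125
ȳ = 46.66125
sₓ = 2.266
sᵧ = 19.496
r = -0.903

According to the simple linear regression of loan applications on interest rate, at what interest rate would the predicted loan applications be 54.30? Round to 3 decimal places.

b = r · sᵧ/sₓ = -0.903 · 19.496/2.266 = -7.769147
a = ȳ − b·x̄ = 46.66125 − (-7.769147)·5.125 = 86.478130
Set a + b·x = 54.30: x = (54.30 − 86.478130) / (-7.769147) = 4.141784

4.142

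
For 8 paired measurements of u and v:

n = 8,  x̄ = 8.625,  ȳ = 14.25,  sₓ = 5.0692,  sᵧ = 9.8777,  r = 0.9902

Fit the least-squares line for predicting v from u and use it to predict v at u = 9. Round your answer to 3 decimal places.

14.974

b = r · sᵧ/sₓ = 0.9902 · 9.8777/5.0692 = 1.929476
a = ȳ − b·x̄ = 14.25 − 1.929476·8.625 = -2.391728
ŷ(9) = a + b·9 = -2.391728 + 1.929476·9 = 14.973553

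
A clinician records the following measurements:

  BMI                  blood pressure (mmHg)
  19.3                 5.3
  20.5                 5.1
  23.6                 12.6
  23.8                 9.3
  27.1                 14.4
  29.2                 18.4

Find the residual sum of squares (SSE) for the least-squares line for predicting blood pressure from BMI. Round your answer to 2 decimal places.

9.17

n = 6, Σx = 143.5, Σy = 65.1, Σxy = 1653.06, Σx² = 3503.19, Σy² = 845.27
Sxx = Σx² − (Σx)²/n = 3503.19 − 3432.041667 = 71.148333
Sxy = Σxy − (Σx)(Σy)/n = 1653.06 − 1556.975 = 96.085
Syy = Σy² − (Σy)²/n = 845.27 − 706.335 = 138.935
b = Sxy/Sxx = 96.085/71.148333 = 1.350488
SSE = Syy − b·Sxy = 138.935 − 1.350488·96.085 = 9.173321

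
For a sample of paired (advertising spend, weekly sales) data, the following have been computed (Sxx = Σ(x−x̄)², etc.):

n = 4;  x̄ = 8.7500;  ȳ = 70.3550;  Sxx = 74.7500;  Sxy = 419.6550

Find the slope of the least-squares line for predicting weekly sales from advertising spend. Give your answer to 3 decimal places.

5.614

b = Sxy/Sxx = 419.655/74.75 = 5.614114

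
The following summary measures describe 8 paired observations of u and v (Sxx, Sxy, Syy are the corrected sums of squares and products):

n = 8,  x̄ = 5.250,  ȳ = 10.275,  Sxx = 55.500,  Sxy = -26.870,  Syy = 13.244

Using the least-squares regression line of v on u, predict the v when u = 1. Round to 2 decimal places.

b = Sxy/Sxx = -26.87/55.5 = -0.484144
a = ȳ − b·x̄ = 10.275 − (-0.484144)·5.25 = 12.816757
ŷ(1) = a + b·1 = 12.816757 + (-0.484144)·1 = 12.332613

12.33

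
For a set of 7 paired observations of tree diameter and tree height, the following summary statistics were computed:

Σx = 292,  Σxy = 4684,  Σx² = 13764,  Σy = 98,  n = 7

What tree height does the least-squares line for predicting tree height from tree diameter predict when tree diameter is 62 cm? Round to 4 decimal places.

Sxx = Σx² − (Σx)²/n = 13764 − 12180.571429 = 1583.428571
Sxy = Σxy − (Σx)(Σy)/n = 4684 − 4088 = 596
b = Sxy/Sxx = 596/1583.428571 = 0.376398
a = ȳ − b·x̄ = 14 − 0.376398·41.714286 = -1.701191
ŷ(62) = a + b·62 = -1.701191 + 0.376398·62 = 21.635511

21.6355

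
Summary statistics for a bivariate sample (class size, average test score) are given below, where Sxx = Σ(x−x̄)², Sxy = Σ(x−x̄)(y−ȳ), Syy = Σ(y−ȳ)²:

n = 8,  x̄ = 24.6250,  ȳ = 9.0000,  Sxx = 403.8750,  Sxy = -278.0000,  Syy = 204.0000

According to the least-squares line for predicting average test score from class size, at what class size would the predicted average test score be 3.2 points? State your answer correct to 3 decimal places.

33.051

b = Sxy/Sxx = -278/403.875 = -0.688332
a = ȳ − b·x̄ = 9 − (-0.688332)·24.625 = 25.950170
Set a + b·x = 3.2: x = (3.2 − 25.950170) / (-0.688332) = 33.051169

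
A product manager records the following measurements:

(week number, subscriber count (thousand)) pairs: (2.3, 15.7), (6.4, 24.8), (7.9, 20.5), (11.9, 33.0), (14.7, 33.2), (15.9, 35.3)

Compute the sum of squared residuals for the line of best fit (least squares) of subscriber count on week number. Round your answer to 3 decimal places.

31.504

n = 6, Σx = 59.1, Σy = 162.5, Σxy = 1798.79, Σx² = 719.17, Σy² = 4719.11
Sxx = Σx² − (Σx)²/n = 719.17 − 582.135 = 137.035
Sxy = Σxy − (Σx)(Σy)/n = 1798.79 − 1600.625 = 198.165
Syy = Σy² − (Σy)²/n = 4719.11 − 4401.041667 = 318.068333
b = Sxy/Sxx = 198.165/137.035 = 1.446090
SSE = Syy − b·Sxy = 318.068333 − 1.446090·198.165 = 31.503826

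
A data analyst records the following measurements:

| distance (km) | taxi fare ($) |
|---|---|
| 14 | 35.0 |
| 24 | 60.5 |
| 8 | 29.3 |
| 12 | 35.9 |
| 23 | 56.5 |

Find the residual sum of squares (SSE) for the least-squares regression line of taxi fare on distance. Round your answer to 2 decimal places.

24.44

n = 5, Σx = 81, Σy = 217.2, Σxy = 3906.7, Σx² = 1509, Σy² = 10224.8
Sxx = Σx² − (Σx)²/n = 1509 − 1312.2 = 196.8
Sxy = Σxy − (Σx)(Σy)/n = 3906.7 − 3518.64 = 388.06
Syy = Σy² − (Σy)²/n = 10224.8 − 9435.168 = 789.632
b = Sxy/Sxx = 388.06/196.8 = 1.971850
SSE = Syy − b·Sxy = 789.632 − 1.971850·388.06 = 24.436047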